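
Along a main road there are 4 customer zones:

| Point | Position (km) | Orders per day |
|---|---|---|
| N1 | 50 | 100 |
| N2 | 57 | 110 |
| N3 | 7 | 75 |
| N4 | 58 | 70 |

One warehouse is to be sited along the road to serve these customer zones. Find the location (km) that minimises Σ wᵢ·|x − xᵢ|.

For a sum of weighted absolute distances on a line, the optimum is the weighted median (not the mean). Total weight W = 355; half-weight = 177.5.
Sort by position and accumulate weight:
  km 7 (N3, w=75) → cum 75
  km 50 (N1, w=100) → cum 175
  km 57 (N2, w=110) → cum 285  ≥ 177.5 → median here
  km 58 (N4, w=70) → cum 355
Optimal location: km 57.

x = 57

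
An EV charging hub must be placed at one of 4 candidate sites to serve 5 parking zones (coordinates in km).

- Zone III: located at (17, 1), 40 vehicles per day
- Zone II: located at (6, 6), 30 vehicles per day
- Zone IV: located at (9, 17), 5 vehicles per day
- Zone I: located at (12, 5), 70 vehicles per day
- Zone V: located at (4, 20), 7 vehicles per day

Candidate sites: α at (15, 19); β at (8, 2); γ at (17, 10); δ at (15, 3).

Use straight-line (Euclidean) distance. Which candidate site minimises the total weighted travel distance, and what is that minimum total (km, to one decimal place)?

Total weighted distance at each candidate:
  α (15, 19): total = 2310.0
  β (8, 2): total = 1050.6
  γ (17, 10): total = 1374.1
  δ (15, 3): total = 868.0
Minimum is at δ with total 868.0 km.

δ, total 868.0 km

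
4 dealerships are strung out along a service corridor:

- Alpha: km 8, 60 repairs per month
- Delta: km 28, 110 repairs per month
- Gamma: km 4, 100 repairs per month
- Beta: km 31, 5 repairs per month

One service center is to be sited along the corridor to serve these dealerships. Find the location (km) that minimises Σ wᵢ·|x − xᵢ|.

For a sum of weighted absolute distances on a line, the optimum is the weighted median (not the mean). Total weight W = 275; half-weight = 137.5.
Sort by position and accumulate weight:
  km 4 (Gamma, w=100) → cum 100
  km 8 (Alpha, w=60) → cum 160  ≥ 137.5 → median here
  km 28 (Delta, w=110) → cum 270
  km 31 (Beta, w=5) → cum 275
Optimal location: km 8.

x = 8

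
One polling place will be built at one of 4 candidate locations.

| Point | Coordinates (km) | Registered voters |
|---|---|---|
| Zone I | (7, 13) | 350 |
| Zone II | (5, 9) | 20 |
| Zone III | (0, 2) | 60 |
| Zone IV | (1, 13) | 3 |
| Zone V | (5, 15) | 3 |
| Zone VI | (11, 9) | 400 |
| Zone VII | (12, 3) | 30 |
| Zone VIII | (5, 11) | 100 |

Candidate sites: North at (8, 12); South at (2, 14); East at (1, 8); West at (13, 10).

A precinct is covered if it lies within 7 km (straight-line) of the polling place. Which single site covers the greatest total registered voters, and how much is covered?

North, covering 873

Coverage radius r = 7 km; a point is covered iff (Δx)²+(Δy)² ≤ 7² = 49.
  North (8, 12): covers {Zone I, Zone II, Zone V, Zone VI, Zone VIII} → 873
  South (2, 14): covers {Zone I, Zone II, Zone IV, Zone V, Zone VIII} → 476
  East (1, 8): covers {Zone II, Zone III, Zone IV, Zone VIII} → 183
  West (13, 10): covers {Zone I, Zone VI} → 750
Maximum coverage at North: 873 registered voters.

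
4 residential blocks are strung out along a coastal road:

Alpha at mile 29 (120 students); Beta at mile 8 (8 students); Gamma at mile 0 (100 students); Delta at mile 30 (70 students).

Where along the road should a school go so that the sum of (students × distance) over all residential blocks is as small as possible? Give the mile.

x = 29

For a sum of weighted absolute distances on a line, the optimum is the weighted median (not the mean). Total weight W = 298; half-weight = 149.
Sort by position and accumulate weight:
  mile 0 (Gamma, w=100) → cum 100
  mile 8 (Beta, w=8) → cum 108
  mile 29 (Alpha, w=120) → cum 228  ≥ 149 → median here
  mile 30 (Delta, w=70) → cum 298
Optimal location: mile 29.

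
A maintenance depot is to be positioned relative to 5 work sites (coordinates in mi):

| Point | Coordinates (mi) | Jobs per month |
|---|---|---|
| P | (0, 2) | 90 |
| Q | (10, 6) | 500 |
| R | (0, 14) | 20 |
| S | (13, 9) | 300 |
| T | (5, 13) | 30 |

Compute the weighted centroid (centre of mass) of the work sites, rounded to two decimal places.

The minimiser of Σwᵢ‖p−pᵢ‖² is the weighted centroid p* = (Σwᵢpᵢ)/(Σwᵢ).
Σwᵢ = 940.
Σwᵢxᵢ = 90·0 + 500·10 + 20·0 + 300·13 + 30·5 = 9050.
Σwᵢyᵢ = 90·2 + 500·6 + 20·14 + 300·9 + 30·13 = 6550.
x* = 9050/940 = 9.63, y* = 6550/940 = 6.97.

(9.63, 6.97)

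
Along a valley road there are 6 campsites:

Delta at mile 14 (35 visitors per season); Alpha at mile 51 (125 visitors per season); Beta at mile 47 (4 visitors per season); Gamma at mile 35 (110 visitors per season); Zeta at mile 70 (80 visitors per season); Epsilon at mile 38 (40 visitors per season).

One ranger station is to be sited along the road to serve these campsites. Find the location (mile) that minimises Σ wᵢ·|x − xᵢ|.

x = 51

For a sum of weighted absolute distances on a line, the optimum is the weighted median (not the mean). Total weight W = 394; half-weight = 197.
Sort by position and accumulate weight:
  mile 14 (Delta, w=35) → cum 35
  mile 35 (Gamma, w=110) → cum 145
  mile 38 (Epsilon, w=40) → cum 185
  mile 47 (Beta, w=4) → cum 189
  mile 51 (Alpha, w=125) → cum 314  ≥ 197 → median here
  mile 70 (Zeta, w=80) → cum 394
Optimal location: mile 51.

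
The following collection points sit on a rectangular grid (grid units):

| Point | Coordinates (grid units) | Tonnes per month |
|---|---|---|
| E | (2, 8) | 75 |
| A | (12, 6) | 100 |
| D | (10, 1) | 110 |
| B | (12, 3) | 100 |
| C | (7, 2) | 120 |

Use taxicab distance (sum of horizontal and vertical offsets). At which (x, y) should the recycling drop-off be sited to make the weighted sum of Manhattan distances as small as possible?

(10, 3)

Manhattan distance separates: Σwᵢ(|x−xᵢ|+|y−yᵢ|) = Σwᵢ|x−xᵢ| + Σwᵢ|y−yᵢ|, so x and y are optimised independently as 1-D weighted medians.
Total weight W = 505; half = 252.5.
x-coordinate, sorted with cumulative weight:
  x=2 (E, w=75) cum 75
  x=7 (C, w=120) cum 195
  x=10 (D, w=110) cum 305  ← median
  x=12 (A, w=100) cum 405
  x=12 (B, w=100) cum 505
⇒ x* = 10
y-coordinate, sorted with cumulative weight:
  y=1 (D, w=110) cum 110
  y=2 (C, w=120) cum 230
  y=3 (B, w=100) cum 330  ← median
  y=6 (A, w=100) cum 430
  y=8 (E, w=75) cum 505
⇒ y* = 3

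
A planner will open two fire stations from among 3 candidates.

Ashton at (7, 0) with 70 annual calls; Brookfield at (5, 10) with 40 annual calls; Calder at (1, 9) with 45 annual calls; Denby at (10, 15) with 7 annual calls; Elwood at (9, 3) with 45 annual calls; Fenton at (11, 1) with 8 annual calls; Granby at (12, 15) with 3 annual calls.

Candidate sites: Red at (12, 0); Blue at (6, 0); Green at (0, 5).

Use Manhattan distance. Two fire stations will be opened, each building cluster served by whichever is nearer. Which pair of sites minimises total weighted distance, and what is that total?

{Blue, Green}, total 1209

Evaluate every pair (each demand assigned to the nearer of the two):
  {Blue, Green}: total = 1209
  {Red, Green}: total = 1425
  {Red, Blue}: total = 1590
Best pair: {Blue, Green} with total 1209.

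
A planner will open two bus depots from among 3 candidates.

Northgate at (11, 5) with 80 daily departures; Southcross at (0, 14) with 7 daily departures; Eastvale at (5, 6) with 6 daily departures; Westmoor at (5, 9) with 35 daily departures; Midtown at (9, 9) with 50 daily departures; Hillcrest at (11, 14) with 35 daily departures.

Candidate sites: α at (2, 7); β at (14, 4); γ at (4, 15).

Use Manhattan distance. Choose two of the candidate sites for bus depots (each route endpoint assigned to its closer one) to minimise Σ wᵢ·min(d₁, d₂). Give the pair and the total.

{β, γ}, total 1440

Evaluate every pair (each demand assigned to the nearer of the two):
  {β, γ}: total = 1440
  {α, β}: total = 1487
  {α, γ}: total = 1844
Best pair: {β, γ} with total 1440.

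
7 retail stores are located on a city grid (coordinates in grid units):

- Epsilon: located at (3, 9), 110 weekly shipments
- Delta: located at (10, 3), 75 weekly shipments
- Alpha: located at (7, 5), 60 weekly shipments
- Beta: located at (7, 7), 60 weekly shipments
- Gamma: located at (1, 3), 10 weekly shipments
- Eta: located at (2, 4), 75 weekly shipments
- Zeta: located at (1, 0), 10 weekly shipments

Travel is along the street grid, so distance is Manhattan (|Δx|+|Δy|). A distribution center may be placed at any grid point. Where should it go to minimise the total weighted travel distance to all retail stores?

(3, 5)

Manhattan distance separates: Σwᵢ(|x−xᵢ|+|y−yᵢ|) = Σwᵢ|x−xᵢ| + Σwᵢ|y−yᵢ|, so x and y are optimised independently as 1-D weighted medians.
Total weight W = 400; half = 200.
x-coordinate, sorted with cumulative weight:
  x=1 (Gamma, w=10) cum 10
  x=1 (Zeta, w=10) cum 20
  x=2 (Eta, w=75) cum 95
  x=3 (Epsilon, w=110) cum 205  ← median
  x=7 (Alpha, w=60) cum 265
  x=7 (Beta, w=60) cum 325
  x=10 (Delta, w=75) cum 400
⇒ x* = 3
y-coordinate, sorted with cumulative weight:
  y=0 (Zeta, w=10) cum 10
  y=3 (Delta, w=75) cum 85
  y=3 (Gamma, w=10) cum 95
  y=4 (Eta, w=75) cum 170
  y=5 (Alpha, w=60) cum 230  ← median
  y=7 (Beta, w=60) cum 290
  y=9 (Epsilon, w=110) cum 400
⇒ y* = 5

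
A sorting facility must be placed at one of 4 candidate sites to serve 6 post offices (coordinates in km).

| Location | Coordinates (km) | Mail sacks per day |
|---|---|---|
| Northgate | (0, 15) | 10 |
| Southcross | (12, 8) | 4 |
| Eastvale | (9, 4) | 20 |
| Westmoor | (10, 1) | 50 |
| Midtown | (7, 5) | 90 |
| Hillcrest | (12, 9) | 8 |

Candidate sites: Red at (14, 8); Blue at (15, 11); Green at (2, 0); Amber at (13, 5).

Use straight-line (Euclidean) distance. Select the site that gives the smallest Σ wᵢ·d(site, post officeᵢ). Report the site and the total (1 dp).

Amber, total 1082.1 km

Total weighted distance at each candidate:
  Red (14, 8): total = 1399.0
  Blue (15, 11): total = 1844.5
  Green (2, 0): total = 1510.9
  Amber (13, 5): total = 1082.1
Minimum is at Amber with total 1082.1 km.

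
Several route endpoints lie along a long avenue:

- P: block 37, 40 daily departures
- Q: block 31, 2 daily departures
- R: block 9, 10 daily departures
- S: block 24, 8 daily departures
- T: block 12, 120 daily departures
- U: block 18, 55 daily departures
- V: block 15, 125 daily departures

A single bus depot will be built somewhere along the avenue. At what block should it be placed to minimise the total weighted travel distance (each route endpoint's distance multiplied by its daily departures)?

For a sum of weighted absolute distances on a line, the optimum is the weighted median (not the mean). Total weight W = 360; half-weight = 180.
Sort by position and accumulate weight:
  block 9 (R, w=10) → cum 10
  block 12 (T, w=120) → cum 130
  block 15 (V, w=125) → cum 255  ≥ 180 → median here
  block 18 (U, w=55) → cum 310
  block 24 (S, w=8) → cum 318
  block 31 (Q, w=2) → cum 320
  block 37 (P, w=40) → cum 360
Optimal location: block 15.

x = 15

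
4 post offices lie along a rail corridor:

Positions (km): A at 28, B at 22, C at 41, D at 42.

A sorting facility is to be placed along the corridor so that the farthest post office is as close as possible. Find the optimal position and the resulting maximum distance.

location 32, max distance 10

The 1-center on a line is the midpoint of the two extreme points: leftmost at 22, rightmost at 42.
Optimal location = (22 + 42)/2 = 32; maximum distance = (42 − 22)/2 = 10.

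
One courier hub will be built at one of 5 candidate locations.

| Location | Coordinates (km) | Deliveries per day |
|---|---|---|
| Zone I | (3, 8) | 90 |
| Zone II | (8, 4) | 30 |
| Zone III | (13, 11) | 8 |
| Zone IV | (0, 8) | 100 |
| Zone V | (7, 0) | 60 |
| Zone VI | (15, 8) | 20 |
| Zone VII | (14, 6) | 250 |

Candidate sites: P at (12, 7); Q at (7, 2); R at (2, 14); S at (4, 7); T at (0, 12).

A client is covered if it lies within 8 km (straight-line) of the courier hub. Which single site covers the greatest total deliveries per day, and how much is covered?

P, covering 308

Coverage radius r = 8 km; a point is covered iff (Δx)²+(Δy)² ≤ 8² = 64.
  P (12, 7): covers {Zone II, Zone III, Zone VI, Zone VII} → 308
  Q (7, 2): covers {Zone I, Zone II, Zone V} → 180
  R (2, 14): covers {Zone I, Zone IV} → 190
  S (4, 7): covers {Zone I, Zone II, Zone IV, Zone V} → 280
  T (0, 12): covers {Zone I, Zone IV} → 190
Maximum coverage at P: 308 deliveries per day.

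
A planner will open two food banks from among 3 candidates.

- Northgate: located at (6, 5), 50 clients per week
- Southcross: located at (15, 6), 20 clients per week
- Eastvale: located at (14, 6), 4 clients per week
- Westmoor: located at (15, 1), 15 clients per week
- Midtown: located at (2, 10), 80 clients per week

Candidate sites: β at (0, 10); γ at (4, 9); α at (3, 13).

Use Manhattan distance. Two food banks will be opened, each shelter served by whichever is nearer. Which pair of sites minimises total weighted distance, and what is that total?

{β, γ}, total 1077

Evaluate every pair (each demand assigned to the nearer of the two):
  {β, γ}: total = 1077
  {γ, α}: total = 1157
  {β, α}: total = 1522
Best pair: {β, γ} with total 1077.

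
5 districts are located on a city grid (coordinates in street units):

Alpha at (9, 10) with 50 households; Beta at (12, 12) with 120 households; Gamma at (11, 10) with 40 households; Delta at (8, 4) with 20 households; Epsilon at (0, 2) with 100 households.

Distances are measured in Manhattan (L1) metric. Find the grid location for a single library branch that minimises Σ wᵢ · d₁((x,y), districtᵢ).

(9, 10)

Manhattan distance separates: Σwᵢ(|x−xᵢ|+|y−yᵢ|) = Σwᵢ|x−xᵢ| + Σwᵢ|y−yᵢ|, so x and y are optimised independently as 1-D weighted medians.
Total weight W = 330; half = 165.
x-coordinate, sorted with cumulative weight:
  x=0 (Epsilon, w=100) cum 100
  x=8 (Delta, w=20) cum 120
  x=9 (Alpha, w=50) cum 170  ← median
  x=11 (Gamma, w=40) cum 210
  x=12 (Beta, w=120) cum 330
⇒ x* = 9
y-coordinate, sorted with cumulative weight:
  y=2 (Epsilon, w=100) cum 100
  y=4 (Delta, w=20) cum 120
  y=10 (Alpha, w=50) cum 170  ← median
  y=10 (Gamma, w=40) cum 210
  y=12 (Beta, w=120) cum 330
⇒ y* = 10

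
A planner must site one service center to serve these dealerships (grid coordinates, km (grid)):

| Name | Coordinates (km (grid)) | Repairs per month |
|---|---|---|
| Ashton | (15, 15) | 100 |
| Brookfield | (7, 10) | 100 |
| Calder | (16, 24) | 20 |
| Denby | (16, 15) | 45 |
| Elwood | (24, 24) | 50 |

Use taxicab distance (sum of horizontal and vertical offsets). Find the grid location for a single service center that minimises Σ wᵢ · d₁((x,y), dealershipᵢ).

Manhattan distance separates: Σwᵢ(|x−xᵢ|+|y−yᵢ|) = Σwᵢ|x−xᵢ| + Σwᵢ|y−yᵢ|, so x and y are optimised independently as 1-D weighted medians.
Total weight W = 315; half = 157.5.
x-coordinate, sorted with cumulative weight:
  x=7 (Brookfield, w=100) cum 100
  x=15 (Ashton, w=100) cum 200  ← median
  x=16 (Calder, w=20) cum 220
  x=16 (Denby, w=45) cum 265
  x=24 (Elwood, w=50) cum 315
⇒ x* = 15
y-coordinate, sorted with cumulative weight:
  y=10 (Brookfield, w=100) cum 100
  y=15 (Ashton, w=100) cum 200  ← median
  y=15 (Denby, w=45) cum 245
  y=24 (Calder, w=20) cum 265
  y=24 (Elwood, w=50) cum 315
⇒ y* = 15

(15, 15)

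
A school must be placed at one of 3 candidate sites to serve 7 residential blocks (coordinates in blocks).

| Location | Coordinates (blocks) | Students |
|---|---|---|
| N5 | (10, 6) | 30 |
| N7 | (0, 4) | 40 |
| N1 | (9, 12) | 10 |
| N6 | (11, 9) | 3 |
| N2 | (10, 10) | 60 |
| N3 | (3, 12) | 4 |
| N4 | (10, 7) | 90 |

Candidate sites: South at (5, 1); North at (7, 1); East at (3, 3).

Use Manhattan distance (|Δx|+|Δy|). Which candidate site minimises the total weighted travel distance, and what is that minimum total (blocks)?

Total weighted distance at each candidate:
  South (5, 1): total = 2694
  North (7, 1): total = 2396
  East (3, 3): total = 2518
Minimum is at North with total 2396 blocks.

North, total 2396 blocks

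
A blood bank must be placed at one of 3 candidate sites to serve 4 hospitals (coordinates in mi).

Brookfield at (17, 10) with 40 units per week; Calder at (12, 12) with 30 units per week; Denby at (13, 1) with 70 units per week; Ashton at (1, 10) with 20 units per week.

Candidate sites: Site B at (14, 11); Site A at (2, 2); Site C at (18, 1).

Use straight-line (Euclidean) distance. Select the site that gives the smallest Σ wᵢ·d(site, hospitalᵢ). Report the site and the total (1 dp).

Site B, total 1157.8 mi

Total weighted distance at each candidate:
  Site B (14, 11): total = 1157.8
  Site A (2, 2): total = 2038.7
  Site C (18, 1): total = 1472.8
Minimum is at Site B with total 1157.8 mi.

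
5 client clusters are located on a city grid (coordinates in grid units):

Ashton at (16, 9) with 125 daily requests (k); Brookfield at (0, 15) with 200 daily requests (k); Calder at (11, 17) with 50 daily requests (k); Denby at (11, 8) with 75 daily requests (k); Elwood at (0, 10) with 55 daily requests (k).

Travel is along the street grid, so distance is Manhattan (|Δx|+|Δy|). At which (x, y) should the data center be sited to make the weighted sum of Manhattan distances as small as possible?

(0, 10)

Manhattan distance separates: Σwᵢ(|x−xᵢ|+|y−yᵢ|) = Σwᵢ|x−xᵢ| + Σwᵢ|y−yᵢ|, so x and y are optimised independently as 1-D weighted medians.
Total weight W = 505; half = 252.5.
x-coordinate, sorted with cumulative weight:
  x=0 (Brookfield, w=200) cum 200
  x=0 (Elwood, w=55) cum 255  ← median
  x=11 (Calder, w=50) cum 305
  x=11 (Denby, w=75) cum 380
  x=16 (Ashton, w=125) cum 505
⇒ x* = 0
y-coordinate, sorted with cumulative weight:
  y=8 (Denby, w=75) cum 75
  y=9 (Ashton, w=125) cum 200
  y=10 (Elwood, w=55) cum 255  ← median
  y=15 (Brookfield, w=200) cum 455
  y=17 (Calder, w=50) cum 505
⇒ y* = 10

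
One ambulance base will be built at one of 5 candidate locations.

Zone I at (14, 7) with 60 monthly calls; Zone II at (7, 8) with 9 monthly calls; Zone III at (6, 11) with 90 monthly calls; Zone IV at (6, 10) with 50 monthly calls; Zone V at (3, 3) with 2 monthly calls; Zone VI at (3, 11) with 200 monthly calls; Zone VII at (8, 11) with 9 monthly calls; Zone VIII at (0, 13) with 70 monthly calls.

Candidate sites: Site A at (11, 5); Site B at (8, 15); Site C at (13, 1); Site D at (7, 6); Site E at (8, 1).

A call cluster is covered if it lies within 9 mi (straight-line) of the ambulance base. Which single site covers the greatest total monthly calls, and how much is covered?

Site B, covering 428

Coverage radius r = 9 mi; a point is covered iff (Δx)²+(Δy)² ≤ 9² = 81.
  Site A (11, 5): covers {Zone I, Zone II, Zone III, Zone IV, Zone V, Zone VII} → 220
  Site B (8, 15): covers {Zone II, Zone III, Zone IV, Zone VI, Zone VII, Zone VIII} → 428
  Site C (13, 1): covers {Zone I} → 60
  Site D (7, 6): covers {Zone I, Zone II, Zone III, Zone IV, Zone V, Zone VI, Zone VII} → 420
  Site E (8, 1): covers {Zone I, Zone II, Zone V} → 71
Maximum coverage at Site B: 428 monthly calls.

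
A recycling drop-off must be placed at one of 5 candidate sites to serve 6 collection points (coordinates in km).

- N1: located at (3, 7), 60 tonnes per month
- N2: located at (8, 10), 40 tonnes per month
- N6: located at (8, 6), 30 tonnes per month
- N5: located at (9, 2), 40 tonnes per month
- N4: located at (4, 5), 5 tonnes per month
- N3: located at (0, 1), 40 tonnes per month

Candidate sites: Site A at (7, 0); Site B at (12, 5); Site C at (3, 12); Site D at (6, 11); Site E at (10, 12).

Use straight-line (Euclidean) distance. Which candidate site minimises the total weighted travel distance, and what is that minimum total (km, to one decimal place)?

Total weighted distance at each candidate:
  Site A (7, 0): total = 1493.3
  Site B (12, 5): total = 1648.7
  Site C (3, 12): total = 1707.6
  Site D (6, 11): total = 1428.6
  Site E (10, 12): total = 1861.7
Minimum is at Site D with total 1428.6 km.

Site D, total 1428.6 km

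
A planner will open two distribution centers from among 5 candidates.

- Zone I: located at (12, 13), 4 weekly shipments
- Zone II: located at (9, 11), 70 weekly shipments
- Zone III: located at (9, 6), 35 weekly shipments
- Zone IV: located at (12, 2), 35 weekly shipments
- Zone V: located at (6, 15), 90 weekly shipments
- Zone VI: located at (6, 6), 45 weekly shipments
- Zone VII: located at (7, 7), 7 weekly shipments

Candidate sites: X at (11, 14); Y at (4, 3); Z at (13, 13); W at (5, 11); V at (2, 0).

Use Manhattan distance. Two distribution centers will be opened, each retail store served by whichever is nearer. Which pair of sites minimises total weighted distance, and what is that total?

Evaluate every pair (each demand assigned to the nearer of the two):
  {Y, W}: total = 1628
  {X, Y}: total = 1767
  {Z, W}: total = 1781
  {W, V}: total = 1813
  {X, W}: total = 1820
  {Y, Z}: total = 2103
  {X, V}: total = 2195
  {X, Z}: total = 2326
  {Z, V}: total = 2573
  {Y, V}: total = 3111
Best pair: {Y, W} with total 1628.

{Y, W}, total 1628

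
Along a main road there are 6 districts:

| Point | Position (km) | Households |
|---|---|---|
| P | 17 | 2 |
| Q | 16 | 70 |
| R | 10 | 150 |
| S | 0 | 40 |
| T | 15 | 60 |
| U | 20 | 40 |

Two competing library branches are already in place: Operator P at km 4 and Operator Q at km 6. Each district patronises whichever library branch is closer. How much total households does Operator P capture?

The indifferent point is the midpoint (4+6)/2 = 5; districts left of it (closer to Operator P at 4) go to Operator P, those right go to Operator Q.
  S at 0 (w=40) → Operator P
  R at 10 (w=150) → Operator Q
  T at 15 (w=60) → Operator Q
  Q at 16 (w=70) → Operator Q
  P at 17 (w=2) → Operator Q
  U at 20 (w=40) → Operator Q
Operator P captures 40; Operator Q captures 322.

40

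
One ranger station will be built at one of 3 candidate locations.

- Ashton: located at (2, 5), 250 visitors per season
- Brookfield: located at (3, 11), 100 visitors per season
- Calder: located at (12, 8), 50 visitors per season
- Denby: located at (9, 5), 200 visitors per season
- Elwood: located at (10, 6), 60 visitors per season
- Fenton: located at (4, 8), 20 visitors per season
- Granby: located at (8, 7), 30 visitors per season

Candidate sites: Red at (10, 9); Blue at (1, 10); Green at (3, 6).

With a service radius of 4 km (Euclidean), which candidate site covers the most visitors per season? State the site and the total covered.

Green, covering 270

Coverage radius r = 4 km; a point is covered iff (Δx)²+(Δy)² ≤ 4² = 16.
  Red (10, 9): covers {Calder, Elwood, Granby} → 140
  Blue (1, 10): covers {Brookfield, Fenton} → 120
  Green (3, 6): covers {Ashton, Fenton} → 270
Maximum coverage at Green: 270 visitors per season.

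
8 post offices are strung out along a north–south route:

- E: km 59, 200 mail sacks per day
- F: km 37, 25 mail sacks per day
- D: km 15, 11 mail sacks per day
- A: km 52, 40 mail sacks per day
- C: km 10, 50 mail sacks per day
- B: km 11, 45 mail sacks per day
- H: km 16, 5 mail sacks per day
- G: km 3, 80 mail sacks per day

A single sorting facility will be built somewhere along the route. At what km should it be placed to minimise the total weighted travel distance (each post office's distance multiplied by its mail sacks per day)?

For a sum of weighted absolute distances on a line, the optimum is the weighted median (not the mean). Total weight W = 456; half-weight = 228.
Sort by position and accumulate weight:
  km 3 (G, w=80) → cum 80
  km 10 (C, w=50) → cum 130
  km 11 (B, w=45) → cum 175
  km 15 (D, w=11) → cum 186
  km 16 (H, w=5) → cum 191
  km 37 (F, w=25) → cum 216
  km 52 (A, w=40) → cum 256  ≥ 228 → median here
  km 59 (E, w=200) → cum 456
Optimal location: km 52.

x = 52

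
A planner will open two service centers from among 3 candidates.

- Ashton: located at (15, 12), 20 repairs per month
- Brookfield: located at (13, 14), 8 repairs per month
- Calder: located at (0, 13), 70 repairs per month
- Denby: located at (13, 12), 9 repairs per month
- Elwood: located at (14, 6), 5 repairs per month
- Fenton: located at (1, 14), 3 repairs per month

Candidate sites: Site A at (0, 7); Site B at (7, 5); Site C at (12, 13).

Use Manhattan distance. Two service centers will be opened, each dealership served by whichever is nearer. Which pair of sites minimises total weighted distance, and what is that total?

{Site A, Site C}, total 603

Evaluate every pair (each demand assigned to the nearer of the two):
  {Site A, Site C}: total = 603
  {Site A, Site B}: total = 1021
  {Site B, Site C}: total = 1030
Best pair: {Site A, Site C} with total 603.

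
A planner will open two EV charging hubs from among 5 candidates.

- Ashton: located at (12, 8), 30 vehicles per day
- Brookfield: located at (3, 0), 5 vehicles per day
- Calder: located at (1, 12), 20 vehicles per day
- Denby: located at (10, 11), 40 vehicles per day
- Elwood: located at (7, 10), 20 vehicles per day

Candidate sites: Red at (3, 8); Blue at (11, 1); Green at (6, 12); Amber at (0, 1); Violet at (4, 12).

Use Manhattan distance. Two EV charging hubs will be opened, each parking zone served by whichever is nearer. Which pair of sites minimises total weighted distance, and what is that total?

Evaluate every pair (each demand assigned to the nearer of the two):
  {Blue, Green}: total = 645
  {Red, Green}: total = 670
  {Green, Amber}: total = 680
  {Green, Violet}: total = 685
  {Blue, Violet}: total = 725
  {Red, Violet}: total = 750
  {Amber, Violet}: total = 820
  {Red, Blue}: total = 920
  {Red, Amber}: total = 930
  {Blue, Amber}: total = 1200
Best pair: {Blue, Green} with total 645.

{Blue, Green}, total 645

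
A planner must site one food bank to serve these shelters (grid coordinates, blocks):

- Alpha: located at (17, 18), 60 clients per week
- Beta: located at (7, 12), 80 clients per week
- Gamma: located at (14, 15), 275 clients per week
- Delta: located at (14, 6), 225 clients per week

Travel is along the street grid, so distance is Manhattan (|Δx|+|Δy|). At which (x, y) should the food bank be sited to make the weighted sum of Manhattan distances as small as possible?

Manhattan distance separates: Σwᵢ(|x−xᵢ|+|y−yᵢ|) = Σwᵢ|x−xᵢ| + Σwᵢ|y−yᵢ|, so x and y are optimised independently as 1-D weighted medians.
Total weight W = 640; half = 320.
x-coordinate, sorted with cumulative weight:
  x=7 (Beta, w=80) cum 80
  x=14 (Gamma, w=275) cum 355  ← median
  x=14 (Delta, w=225) cum 580
  x=17 (Alpha, w=60) cum 640
⇒ x* = 14
y-coordinate, sorted with cumulative weight:
  y=6 (Delta, w=225) cum 225
  y=12 (Beta, w=80) cum 305
  y=15 (Gamma, w=275) cum 580  ← median
  y=18 (Alpha, w=60) cum 640
⇒ y* = 15

(14, 15)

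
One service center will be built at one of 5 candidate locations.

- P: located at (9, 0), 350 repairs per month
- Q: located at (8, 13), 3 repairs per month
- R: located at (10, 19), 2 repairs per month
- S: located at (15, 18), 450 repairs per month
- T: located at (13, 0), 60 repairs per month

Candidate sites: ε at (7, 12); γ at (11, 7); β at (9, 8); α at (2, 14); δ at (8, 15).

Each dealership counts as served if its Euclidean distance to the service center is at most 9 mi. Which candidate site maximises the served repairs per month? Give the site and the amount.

δ, covering 455

Coverage radius r = 9 mi; a point is covered iff (Δx)²+(Δy)² ≤ 9² = 81.
  ε (7, 12): covers {Q, R} → 5
  γ (11, 7): covers {P, Q, T} → 413
  β (9, 8): covers {P, Q, T} → 413
  α (2, 14): covers {Q} → 3
  δ (8, 15): covers {Q, R, S} → 455
Maximum coverage at δ: 455 repairs per month.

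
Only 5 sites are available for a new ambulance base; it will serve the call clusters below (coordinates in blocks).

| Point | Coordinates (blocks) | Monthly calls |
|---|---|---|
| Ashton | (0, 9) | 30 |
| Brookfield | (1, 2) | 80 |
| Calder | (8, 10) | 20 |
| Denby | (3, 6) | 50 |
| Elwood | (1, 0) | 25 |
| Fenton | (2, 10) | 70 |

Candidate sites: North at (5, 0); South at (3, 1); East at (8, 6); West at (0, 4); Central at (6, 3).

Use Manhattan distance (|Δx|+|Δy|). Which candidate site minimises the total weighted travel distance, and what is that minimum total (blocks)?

Total weighted distance at each candidate:
  North (5, 0): total = 2570
  South (3, 1): total = 1875
  East (8, 6): total = 2565
  West (0, 4): total = 1605
  Central (6, 3): total = 2290
Minimum is at West with total 1605 blocks.

West, total 1605 blocks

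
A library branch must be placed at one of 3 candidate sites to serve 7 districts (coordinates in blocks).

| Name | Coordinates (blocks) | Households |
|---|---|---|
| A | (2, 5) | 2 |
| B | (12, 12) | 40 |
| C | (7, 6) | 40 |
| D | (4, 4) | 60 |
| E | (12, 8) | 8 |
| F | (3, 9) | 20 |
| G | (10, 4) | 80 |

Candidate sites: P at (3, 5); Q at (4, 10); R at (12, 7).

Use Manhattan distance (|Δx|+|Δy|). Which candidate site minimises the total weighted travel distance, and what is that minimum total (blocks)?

Total weighted distance at each candidate:
  P (3, 5): total = 1778
  Q (4, 10): total = 2134
  R (12, 7): total = 1752
Minimum is at R with total 1752 blocks.

R, total 1752 blocks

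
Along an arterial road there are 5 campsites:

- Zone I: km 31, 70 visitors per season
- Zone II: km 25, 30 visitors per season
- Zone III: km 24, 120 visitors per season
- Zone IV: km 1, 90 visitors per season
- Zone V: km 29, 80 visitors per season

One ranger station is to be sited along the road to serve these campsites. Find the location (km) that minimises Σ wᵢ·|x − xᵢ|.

For a sum of weighted absolute distances on a line, the optimum is the weighted median (not the mean). Total weight W = 390; half-weight = 195.
Sort by position and accumulate weight:
  km 1 (Zone IV, w=90) → cum 90
  km 24 (Zone III, w=120) → cum 210  ≥ 195 → median here
  km 25 (Zone II, w=30) → cum 240
  km 29 (Zone V, w=80) → cum 320
  km 31 (Zone I, w=70) → cum 390
Optimal location: km 24.

x = 24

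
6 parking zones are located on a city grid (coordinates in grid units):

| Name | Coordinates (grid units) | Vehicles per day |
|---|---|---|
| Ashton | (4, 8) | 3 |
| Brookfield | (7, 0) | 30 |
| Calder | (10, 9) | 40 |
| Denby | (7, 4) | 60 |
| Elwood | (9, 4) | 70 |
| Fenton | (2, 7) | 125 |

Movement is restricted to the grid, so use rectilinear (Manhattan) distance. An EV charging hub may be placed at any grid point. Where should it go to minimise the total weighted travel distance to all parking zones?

Manhattan distance separates: Σwᵢ(|x−xᵢ|+|y−yᵢ|) = Σwᵢ|x−xᵢ| + Σwᵢ|y−yᵢ|, so x and y are optimised independently as 1-D weighted medians.
Total weight W = 328; half = 164.
x-coordinate, sorted with cumulative weight:
  x=2 (Fenton, w=125) cum 125
  x=4 (Ashton, w=3) cum 128
  x=7 (Brookfield, w=30) cum 158
  x=7 (Denby, w=60) cum 218  ← median
  x=9 (Elwood, w=70) cum 288
  x=10 (Calder, w=40) cum 328
⇒ x* = 7
y-coordinate, sorted with cumulative weight:
  y=0 (Brookfield, w=30) cum 30
  y=4 (Denby, w=60) cum 90
  y=4 (Elwood, w=70) cum 160
  y=7 (Fenton, w=125) cum 285  ← median
  y=8 (Ashton, w=3) cum 288
  y=9 (Calder, w=40) cum 328
⇒ y* = 7

(7, 7)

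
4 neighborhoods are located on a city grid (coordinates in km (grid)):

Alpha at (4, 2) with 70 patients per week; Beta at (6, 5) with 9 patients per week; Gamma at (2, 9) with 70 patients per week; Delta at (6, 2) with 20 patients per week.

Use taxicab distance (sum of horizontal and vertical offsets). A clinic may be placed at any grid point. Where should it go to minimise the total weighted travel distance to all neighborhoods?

Manhattan distance separates: Σwᵢ(|x−xᵢ|+|y−yᵢ|) = Σwᵢ|x−xᵢ| + Σwᵢ|y−yᵢ|, so x and y are optimised independently as 1-D weighted medians.
Total weight W = 169; half = 84.5.
x-coordinate, sorted with cumulative weight:
  x=2 (Gamma, w=70) cum 70
  x=4 (Alpha, w=70) cum 140  ← median
  x=6 (Beta, w=9) cum 149
  x=6 (Delta, w=20) cum 169
⇒ x* = 4
y-coordinate, sorted with cumulative weight:
  y=2 (Alpha, w=70) cum 70
  y=2 (Delta, w=20) cum 90  ← median
  y=5 (Beta, w=9) cum 99
  y=9 (Gamma, w=70) cum 169
⇒ y* = 2

(4, 2)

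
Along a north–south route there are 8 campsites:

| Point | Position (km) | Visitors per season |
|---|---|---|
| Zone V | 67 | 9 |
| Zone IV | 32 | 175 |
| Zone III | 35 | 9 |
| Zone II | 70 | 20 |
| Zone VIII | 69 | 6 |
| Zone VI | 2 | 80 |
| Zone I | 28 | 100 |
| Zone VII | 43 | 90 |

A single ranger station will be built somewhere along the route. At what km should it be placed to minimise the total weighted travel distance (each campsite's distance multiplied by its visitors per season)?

For a sum of weighted absolute distances on a line, the optimum is the weighted median (not the mean). Total weight W = 489; half-weight = 244.5.
Sort by position and accumulate weight:
  km 2 (Zone VI, w=80) → cum 80
  km 28 (Zone I, w=100) → cum 180
  km 32 (Zone IV, w=175) → cum 355  ≥ 244.5 → median here
  km 35 (Zone III, w=9) → cum 364
  km 43 (Zone VII, w=90) → cum 454
  km 67 (Zone V, w=9) → cum 463
  km 69 (Zone VIII, w=6) → cum 469
  km 70 (Zone II, w=20) → cum 489
Optimal location: km 32.

x = 32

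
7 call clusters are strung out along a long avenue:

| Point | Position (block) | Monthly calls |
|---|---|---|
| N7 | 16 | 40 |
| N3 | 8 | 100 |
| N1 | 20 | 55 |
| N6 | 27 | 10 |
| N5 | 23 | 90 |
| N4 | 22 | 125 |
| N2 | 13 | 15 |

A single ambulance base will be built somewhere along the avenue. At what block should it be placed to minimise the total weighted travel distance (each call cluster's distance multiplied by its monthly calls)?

x = 22

For a sum of weighted absolute distances on a line, the optimum is the weighted median (not the mean). Total weight W = 435; half-weight = 217.5.
Sort by position and accumulate weight:
  block 8 (N3, w=100) → cum 100
  block 13 (N2, w=15) → cum 115
  block 16 (N7, w=40) → cum 155
  block 20 (N1, w=55) → cum 210
  block 22 (N4, w=125) → cum 335  ≥ 217.5 → median here
  block 23 (N5, w=90) → cum 425
  block 27 (N6, w=10) → cum 435
Optimal location: block 22.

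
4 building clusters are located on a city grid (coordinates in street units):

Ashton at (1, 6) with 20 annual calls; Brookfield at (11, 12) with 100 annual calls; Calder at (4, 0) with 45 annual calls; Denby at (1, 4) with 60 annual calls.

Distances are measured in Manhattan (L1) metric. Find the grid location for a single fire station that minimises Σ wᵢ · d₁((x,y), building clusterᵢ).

Manhattan distance separates: Σwᵢ(|x−xᵢ|+|y−yᵢ|) = Σwᵢ|x−xᵢ| + Σwᵢ|y−yᵢ|, so x and y are optimised independently as 1-D weighted medians.
Total weight W = 225; half = 112.5.
x-coordinate, sorted with cumulative weight:
  x=1 (Ashton, w=20) cum 20
  x=1 (Denby, w=60) cum 80
  x=4 (Calder, w=45) cum 125  ← median
  x=11 (Brookfield, w=100) cum 225
⇒ x* = 4
y-coordinate, sorted with cumulative weight:
  y=0 (Calder, w=45) cum 45
  y=4 (Denby, w=60) cum 105
  y=6 (Ashton, w=20) cum 125  ← median
  y=12 (Brookfield, w=100) cum 225
⇒ y* = 6

(4, 6)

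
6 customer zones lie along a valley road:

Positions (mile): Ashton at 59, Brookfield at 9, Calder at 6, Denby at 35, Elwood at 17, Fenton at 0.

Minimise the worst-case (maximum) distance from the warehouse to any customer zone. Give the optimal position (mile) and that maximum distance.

The 1-center on a line is the midpoint of the two extreme points: leftmost at 0, rightmost at 59.
Optimal location = (0 + 59)/2 = 29.5; maximum distance = (59 − 0)/2 = 29.5.

location 29.5, max distance 29.5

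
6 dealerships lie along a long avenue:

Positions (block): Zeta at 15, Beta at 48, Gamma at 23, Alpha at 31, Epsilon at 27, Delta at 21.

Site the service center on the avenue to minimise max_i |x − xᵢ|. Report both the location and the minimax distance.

The 1-center on a line is the midpoint of the two extreme points: leftmost at 15, rightmost at 48.
Optimal location = (15 + 48)/2 = 31.5; maximum distance = (48 − 15)/2 = 16.5.

location 31.5, max distance 16.5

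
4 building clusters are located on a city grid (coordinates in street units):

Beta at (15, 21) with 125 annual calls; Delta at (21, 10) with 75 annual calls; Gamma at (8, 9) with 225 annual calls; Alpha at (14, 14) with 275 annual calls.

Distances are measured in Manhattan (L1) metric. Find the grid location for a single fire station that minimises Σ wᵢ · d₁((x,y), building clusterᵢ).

(14, 14)

Manhattan distance separates: Σwᵢ(|x−xᵢ|+|y−yᵢ|) = Σwᵢ|x−xᵢ| + Σwᵢ|y−yᵢ|, so x and y are optimised independently as 1-D weighted medians.
Total weight W = 700; half = 350.
x-coordinate, sorted with cumulative weight:
  x=8 (Gamma, w=225) cum 225
  x=14 (Alpha, w=275) cum 500  ← median
  x=15 (Beta, w=125) cum 625
  x=21 (Delta, w=75) cum 700
⇒ x* = 14
y-coordinate, sorted with cumulative weight:
  y=9 (Gamma, w=225) cum 225
  y=10 (Delta, w=75) cum 300
  y=14 (Alpha, w=275) cum 575  ← median
  y=21 (Beta, w=125) cum 700
⇒ y* = 14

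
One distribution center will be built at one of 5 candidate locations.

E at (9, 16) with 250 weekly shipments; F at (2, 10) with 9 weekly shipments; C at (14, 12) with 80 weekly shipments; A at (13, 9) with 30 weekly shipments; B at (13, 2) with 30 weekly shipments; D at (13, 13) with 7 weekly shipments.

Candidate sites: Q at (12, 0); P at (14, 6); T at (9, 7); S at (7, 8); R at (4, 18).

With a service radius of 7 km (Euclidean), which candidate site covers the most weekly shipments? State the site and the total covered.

R, covering 250

Coverage radius r = 7 km; a point is covered iff (Δx)²+(Δy)² ≤ 7² = 49.
  Q (12, 0): covers {B} → 30
  P (14, 6): covers {C, A, B} → 140
  T (9, 7): covers {A, B} → 60
  S (7, 8): covers {F, A} → 39
  R (4, 18): covers {E} → 250
Maximum coverage at R: 250 weekly shipments.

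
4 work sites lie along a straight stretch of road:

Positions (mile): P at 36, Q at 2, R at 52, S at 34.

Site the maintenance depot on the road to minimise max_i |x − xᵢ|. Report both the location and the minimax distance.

location 27, max distance 25

The 1-center on a line is the midpoint of the two extreme points: leftmost at 2, rightmost at 52.
Optimal location = (2 + 52)/2 = 27; maximum distance = (52 − 2)/2 = 25.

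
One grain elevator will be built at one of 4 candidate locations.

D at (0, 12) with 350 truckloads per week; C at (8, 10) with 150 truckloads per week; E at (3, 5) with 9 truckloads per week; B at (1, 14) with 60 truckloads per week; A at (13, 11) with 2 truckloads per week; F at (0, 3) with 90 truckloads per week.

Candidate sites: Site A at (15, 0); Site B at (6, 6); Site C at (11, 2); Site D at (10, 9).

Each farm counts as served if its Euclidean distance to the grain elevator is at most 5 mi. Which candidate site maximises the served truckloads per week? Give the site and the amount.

Coverage radius r = 5 mi; a point is covered iff (Δx)²+(Δy)² ≤ 5² = 25.
  Site A (15, 0): covers {none} → 0
  Site B (6, 6): covers {C, E} → 159
  Site C (11, 2): covers {none} → 0
  Site D (10, 9): covers {C, A} → 152
Maximum coverage at Site B: 159 truckloads per week.

Site B, covering 159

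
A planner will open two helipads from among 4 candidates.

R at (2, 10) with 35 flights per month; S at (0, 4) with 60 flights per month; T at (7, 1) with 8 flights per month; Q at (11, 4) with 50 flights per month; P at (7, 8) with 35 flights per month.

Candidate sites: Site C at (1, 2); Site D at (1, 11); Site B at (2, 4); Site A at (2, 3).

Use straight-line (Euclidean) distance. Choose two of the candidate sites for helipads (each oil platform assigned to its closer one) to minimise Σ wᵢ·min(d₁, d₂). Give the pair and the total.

Evaluate every pair (each demand assigned to the nearer of the two):
  {Site D, Site B}: total = 890.3
  {Site D, Site A}: total = 914.3
  {Site C, Site D}: total = 977.0
  {Site B, Site A}: total = 1047.2
  {Site C, Site B}: total = 1050.8
  {Site C, Site A}: total = 1122.5
Best pair: {Site D, Site B} with total 890.3.

{Site D, Site B}, total 890.3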